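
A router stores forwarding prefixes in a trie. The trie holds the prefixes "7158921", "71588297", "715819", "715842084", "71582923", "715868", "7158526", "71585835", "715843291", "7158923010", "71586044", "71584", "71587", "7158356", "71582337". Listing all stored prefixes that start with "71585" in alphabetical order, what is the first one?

DFS of the "71585" subtree visits, in order: "7158526", "71585835"
Position 1: 7158526

7158526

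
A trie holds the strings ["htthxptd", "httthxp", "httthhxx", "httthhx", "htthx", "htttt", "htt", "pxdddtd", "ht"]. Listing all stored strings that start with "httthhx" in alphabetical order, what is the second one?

httthhxx

Words with prefix "httthhx", in lexicographic order: "httthhx", "httthhxx"
Position 2: httthhxx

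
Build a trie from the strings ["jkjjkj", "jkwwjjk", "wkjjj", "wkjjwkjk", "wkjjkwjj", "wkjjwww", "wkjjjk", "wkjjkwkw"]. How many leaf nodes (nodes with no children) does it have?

Leaves are exactly the stored words that no other stored word extends.
Those words: "jkjjkj", "jkwwjjk", "wkjjjk", "wkjjkwjj", "wkjjkwkw", "wkjjwkjk", "wkjjwww"
Leaf count: 7

7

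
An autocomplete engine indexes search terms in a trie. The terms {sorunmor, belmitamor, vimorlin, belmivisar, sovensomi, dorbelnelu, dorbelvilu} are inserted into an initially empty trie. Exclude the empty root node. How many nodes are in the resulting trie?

Trace insertions, counting only characters that open a new branch:
  "sorunmor" → 8 new (s, o, r, u, n, m, o, r)
  "belmitamor" → 10 new (b, e, l, m, i, t, a, m, o, r)
  "vimorlin" → 8 new (v, i, m, o, r, l, i, n)
  "belmivisar" → prefix "belmi" already present; 5 new (v, i, s, a, r)
  "sovensomi" → prefix "so" already present; 7 new (v, e, n, s, o, m, i)
  "dorbelnelu" → 10 new (d, o, r, b, e, l, n, e, l, u)
  "dorbelvilu" → prefix "dorbel" already present; 4 new (v, i, l, u)
Total nodes = 8 + 10 + 8 + 5 + 7 + 10 + 4 = 52

52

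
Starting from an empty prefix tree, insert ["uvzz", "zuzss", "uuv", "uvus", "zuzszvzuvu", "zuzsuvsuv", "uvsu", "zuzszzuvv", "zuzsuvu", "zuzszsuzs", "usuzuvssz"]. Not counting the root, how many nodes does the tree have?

43

For each word, the new-node count is its length minus the longest prefix already in the trie:
  "uvzz" → 4 new (u, v, z, z)
  "zuzss" → 5 new (z, u, z, s, s)
  "uuv" → prefix "u" already present; 2 new (u, v)
  "uvus" → prefix "uv" already present; 2 new (u, s)
  "zuzszvzuvu" → prefix "zuzs" already present; 6 new (z, v, z, u, v, u)
  "zuzsuvsuv" → prefix "zuzs" already present; 5 new (u, v, s, u, v)
  "uvsu" → prefix "uv" already present; 2 new (s, u)
  "zuzszzuvv" → prefix "zuzsz" already present; 4 new (z, u, v, v)
  "zuzsuvu" → prefix "zuzsuv" already present; 1 new (u)
  "zuzszsuzs" → prefix "zuzsz" already present; 4 new (s, u, z, s)
  "usuzuvssz" → prefix "u" already present; 8 new (s, u, z, u, v, s, s, z)
Total nodes = 4 + 5 + 2 + 2 + 6 + 5 + 2 + 4 + 1 + 4 + 8 = 43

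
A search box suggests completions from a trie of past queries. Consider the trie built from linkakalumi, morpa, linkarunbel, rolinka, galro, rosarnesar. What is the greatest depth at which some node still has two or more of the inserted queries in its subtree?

Look for the deepest trie node that still has at least two words in its subtree.
e.g. "linkakalumi" and "linkarunbel" share the prefix "linka" of length 5; no pair shares a longer one.
Longest shared-prefix length: 5

5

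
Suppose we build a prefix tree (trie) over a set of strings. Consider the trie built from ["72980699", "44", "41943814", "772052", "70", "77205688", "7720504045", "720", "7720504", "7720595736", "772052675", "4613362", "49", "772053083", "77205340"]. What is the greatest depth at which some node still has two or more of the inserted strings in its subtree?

7

Equivalently: take the maximum, over all pairs, of their longest common prefix length.
"7720504" and "7720504045" agree on "7720504" (7 characters) before diverging; nothing deeper is shared.
Longest shared-prefix length: 7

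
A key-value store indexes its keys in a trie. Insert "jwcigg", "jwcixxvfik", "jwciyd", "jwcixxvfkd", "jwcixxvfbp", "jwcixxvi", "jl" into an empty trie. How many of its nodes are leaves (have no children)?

Leaves are exactly the stored words that no other stored word extends.
Those words: "jl", "jwcigg", "jwcixxvfbp", "jwcixxvfik", "jwcixxvfkd", "jwcixxvi", "jwciyd"
Leaf count: 7

7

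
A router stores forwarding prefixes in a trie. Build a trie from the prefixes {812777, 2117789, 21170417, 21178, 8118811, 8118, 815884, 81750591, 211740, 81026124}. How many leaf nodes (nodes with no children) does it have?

Leaves are exactly the stored words that no other stored word extends.
Those words: "21170417", "211740", "2117789", "21178", "81026124", "8118811", "812777", "815884", "81750591"
Leaf count: 9

9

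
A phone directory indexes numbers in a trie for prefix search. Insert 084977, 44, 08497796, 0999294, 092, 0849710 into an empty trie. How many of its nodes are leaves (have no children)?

5

Leaves are exactly the stored words that no other stored word extends.
Those words: "0849710", "08497796", "092", "0999294", "44"
Leaf count: 5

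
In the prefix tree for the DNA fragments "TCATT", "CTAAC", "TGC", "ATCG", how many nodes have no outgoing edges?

4

A leaf is a node with no children — equivalently, the end of a word that is not a proper prefix of any other stored word.
Those words: "ATCG", "CTAAC", "TCATT", "TGC"
Leaf count: 4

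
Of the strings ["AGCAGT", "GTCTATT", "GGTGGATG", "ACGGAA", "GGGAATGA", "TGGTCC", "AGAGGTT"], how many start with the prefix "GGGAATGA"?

Filter for entries beginning with "GGGAATGA":
Matches: "GGGAATGA"
Count: 1

1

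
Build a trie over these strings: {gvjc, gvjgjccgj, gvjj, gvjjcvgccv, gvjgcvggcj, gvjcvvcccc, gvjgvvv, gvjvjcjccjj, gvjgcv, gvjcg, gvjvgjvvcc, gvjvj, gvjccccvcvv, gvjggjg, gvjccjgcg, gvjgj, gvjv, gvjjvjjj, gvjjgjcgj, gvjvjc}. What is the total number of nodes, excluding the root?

70

Count nodes per top-level branch (shared prefixes stored once):
  'g'-branch (gvjc, gvjccccvcvv, gvjccjgcg, gvjcg, gvjcvvcccc, gvjgcv, gvjgcvggcj, gvjggjg, gvjgj, gvjgjccgj, gvjgvvv, gvjj, gvjjcvgccv, gvjjgjcgj, gvjjvjjj, gvjv, gvjvgjvvcc, gvjvj, gvjvjc, gvjvjcjccjj): 70 nodes
Sum: 70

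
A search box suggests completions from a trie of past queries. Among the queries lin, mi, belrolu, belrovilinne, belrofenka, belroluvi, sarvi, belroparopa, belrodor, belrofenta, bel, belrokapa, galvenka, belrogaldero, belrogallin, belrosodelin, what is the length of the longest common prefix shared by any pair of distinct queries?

Equivalently: take the maximum, over all pairs, of their longest common prefix length.
"belrofenka" and "belrofenta" agree on "belrofen" (8 characters) before diverging; nothing deeper is shared.
Longest shared-prefix length: 8

8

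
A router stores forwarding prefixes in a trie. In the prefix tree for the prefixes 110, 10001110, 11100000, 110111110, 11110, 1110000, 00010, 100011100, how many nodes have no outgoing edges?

5

Leaves are exactly the stored words that no other stored word extends.
Those words: "00010", "100011100", "110111110", "11100000", "11110"
Leaf count: 5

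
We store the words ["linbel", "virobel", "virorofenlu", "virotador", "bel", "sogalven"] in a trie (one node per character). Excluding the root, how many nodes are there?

36

Trie structure (* marks end of a word):
(root)
├─ b
│  └─ e
│     └─ l *
├─ l
│  └─ i
│     └─ n
│        └─ b
│           └─ e
│              └─ l *
├─ s
│  └─ o
│     └─ g
│        └─ a
│           └─ l
│              └─ v
│                 └─ e
│                    └─ n *
└─ v
   └─ i
      └─ r
         └─ o
            ├─ b
            │  └─ e
            │     └─ l *
            ├─ r
            │  └─ o
            │     └─ f
            │        └─ e
            │           └─ n
            │              └─ l
            │                 └─ u *
            └─ t
               └─ a
                  └─ d
                     └─ o
                        └─ r *
Counting every labelled node above: 36.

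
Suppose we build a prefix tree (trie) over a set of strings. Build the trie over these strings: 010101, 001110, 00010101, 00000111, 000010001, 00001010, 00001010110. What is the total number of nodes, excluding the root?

Trace insertions, counting only characters that open a new branch:
  "010101" → 6 new (0, 1, 0, 1, 0, 1)
  "001110" → prefix "0" already present; 5 new (0, 1, 1, 1, 0)
  "00010101" → prefix "00" already present; 6 new (0, 1, 0, 1, 0, 1)
  "00000111" → prefix "000" already present; 5 new (0, 0, 1, 1, 1)
  "000010001" → prefix "0000" already present; 5 new (1, 0, 0, 0, 1)
  "00001010" → prefix "000010" already present; 2 new (1, 0)
  "00001010110" → prefix "00001010" already present; 3 new (1, 1, 0)
Total nodes = 6 + 5 + 6 + 5 + 5 + 2 + 3 = 32

32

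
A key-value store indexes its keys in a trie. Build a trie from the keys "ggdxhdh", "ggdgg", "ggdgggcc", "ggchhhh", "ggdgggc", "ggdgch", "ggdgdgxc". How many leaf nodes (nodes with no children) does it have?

5

Leaves are exactly the stored words that no other stored word extends.
Those words: "ggchhhh", "ggdgch", "ggdgdgxc", "ggdgggcc", "ggdxhdh"
Leaf count: 5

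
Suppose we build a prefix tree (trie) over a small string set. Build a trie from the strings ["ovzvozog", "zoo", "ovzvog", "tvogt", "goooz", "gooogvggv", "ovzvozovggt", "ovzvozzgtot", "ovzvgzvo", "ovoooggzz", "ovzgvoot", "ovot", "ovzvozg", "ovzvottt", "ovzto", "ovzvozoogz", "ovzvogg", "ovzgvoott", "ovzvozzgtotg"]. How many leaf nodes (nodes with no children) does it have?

16

A leaf is a node with no children — equivalently, the end of a word that is not a proper prefix of any other stored word.
Those words: "gooogvggv", "goooz", "ovoooggzz", "ovot", "ovzgvoott", "ovzto", "ovzvgzvo", "ovzvogg", "ovzvottt", "ovzvozg", "ovzvozog", "ovzvozoogz", "ovzvozovggt", "ovzvozzgtotg", "tvogt", "zoo"
Leaf count: 16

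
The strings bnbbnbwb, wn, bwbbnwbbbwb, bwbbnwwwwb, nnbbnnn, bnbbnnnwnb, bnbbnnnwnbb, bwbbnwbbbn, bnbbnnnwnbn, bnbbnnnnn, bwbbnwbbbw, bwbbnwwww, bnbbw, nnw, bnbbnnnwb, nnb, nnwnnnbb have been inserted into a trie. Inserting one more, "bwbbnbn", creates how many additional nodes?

Walking "bwbbnbn" from the root, the first 5 characters ("bwbbn") follow existing edges; "b" is the first miss.
New nodes needed: |"bwbbnbn"| − 5 = 7 − 5 = 2.

2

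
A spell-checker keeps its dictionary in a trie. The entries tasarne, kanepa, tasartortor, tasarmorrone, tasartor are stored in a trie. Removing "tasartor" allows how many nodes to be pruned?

Walk "tasartor" from the leaf back toward the root, removing each node that no remaining word uses.
Every node on "tasartor" is still needed (e.g. by "tasartortor"), so nothing is freed.
Nodes removed: 0

0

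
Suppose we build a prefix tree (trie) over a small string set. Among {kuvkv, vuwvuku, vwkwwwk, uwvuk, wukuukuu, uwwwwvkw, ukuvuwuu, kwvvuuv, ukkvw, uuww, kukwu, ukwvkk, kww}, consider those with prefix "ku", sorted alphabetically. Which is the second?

kuvkv

Filter for "ku…" and sort: "kukwu", "kuvkv"
Position 2: kuvkv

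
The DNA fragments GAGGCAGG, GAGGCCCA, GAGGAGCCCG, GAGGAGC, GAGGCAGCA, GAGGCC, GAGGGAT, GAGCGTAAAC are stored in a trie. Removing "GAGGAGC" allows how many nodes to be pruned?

A node on "GAGGAGC"'s path can go only if nothing else ends at it or branches off below it.
Every node on "GAGGAGC" is still needed (e.g. by "GAGGAGCCCG"), so nothing is freed.
Nodes removed: 0

0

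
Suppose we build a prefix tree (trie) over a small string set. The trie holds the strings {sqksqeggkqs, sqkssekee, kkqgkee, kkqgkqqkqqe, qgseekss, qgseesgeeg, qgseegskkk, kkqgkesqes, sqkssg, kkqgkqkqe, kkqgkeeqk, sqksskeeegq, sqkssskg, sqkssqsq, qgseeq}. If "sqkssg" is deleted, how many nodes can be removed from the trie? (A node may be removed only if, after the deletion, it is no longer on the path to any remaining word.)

A node on "sqkssg"'s path can go only if nothing else ends at it or branches off below it.
The suffix "g" (1 node) is used only by "sqkssg"; the node for "sqkss" still has the child "e", so pruning stops there.
Nodes removed: 1

1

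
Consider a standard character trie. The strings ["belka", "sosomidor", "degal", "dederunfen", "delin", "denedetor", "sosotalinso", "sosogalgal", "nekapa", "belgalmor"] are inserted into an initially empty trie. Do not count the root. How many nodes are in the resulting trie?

For each word, the new-node count is its length minus the longest prefix already in the trie:
  "belka" → 5 new (b, e, l, k, a)
  "sosomidor" → 9 new (s, o, s, o, m, i, d, o, r)
  "degal" → 5 new (d, e, g, a, l)
  "dederunfen" → prefix "de" already present; 8 new (d, e, r, u, n, f, e, n)
  "delin" → prefix "de" already present; 3 new (l, i, n)
  "denedetor" → prefix "de" already present; 7 new (n, e, d, e, t, o, r)
  "sosotalinso" → prefix "soso" already present; 7 new (t, a, l, i, n, s, o)
  "sosogalgal" → prefix "soso" already present; 6 new (g, a, l, g, a, l)
  "nekapa" → 6 new (n, e, k, a, p, a)
  "belgalmor" → prefix "bel" already present; 6 new (g, a, l, m, o, r)
Total nodes = 5 + 9 + 5 + 8 + 3 + 7 + 7 + 6 + 6 + 6 = 62

62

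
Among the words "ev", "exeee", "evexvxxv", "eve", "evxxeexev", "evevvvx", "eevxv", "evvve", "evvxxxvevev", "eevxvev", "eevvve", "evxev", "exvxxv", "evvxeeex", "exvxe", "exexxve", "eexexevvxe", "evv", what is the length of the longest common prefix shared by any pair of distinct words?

Equivalently: take the maximum, over all pairs, of their longest common prefix length.
"eevxv" and "eevxvev" agree on "eevxv" (5 characters) before diverging; nothing deeper is shared.
Longest shared-prefix length: 5

5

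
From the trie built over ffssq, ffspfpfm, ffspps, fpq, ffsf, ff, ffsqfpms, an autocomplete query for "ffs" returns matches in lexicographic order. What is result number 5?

DFS of the "ffs" subtree visits, in order: "ffsf", "ffspfpfm", "ffspps", "ffsqfpms", "ffssq"
The 5th is ffssq.

ffssq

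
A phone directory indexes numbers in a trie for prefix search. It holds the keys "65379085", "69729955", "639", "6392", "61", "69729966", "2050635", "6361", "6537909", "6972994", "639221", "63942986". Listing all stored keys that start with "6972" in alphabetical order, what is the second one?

Filter for "6972…" and sort: "6972994", "69729955", "69729966"
Position 2: 69729955

69729955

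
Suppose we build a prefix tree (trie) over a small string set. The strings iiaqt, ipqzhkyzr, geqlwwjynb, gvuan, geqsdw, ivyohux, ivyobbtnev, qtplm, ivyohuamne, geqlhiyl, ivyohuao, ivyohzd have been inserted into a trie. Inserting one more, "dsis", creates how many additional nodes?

4

Nothing in the trie begins with "d"; the whole of "dsis" is new.
4 − 0 = 4 new nodes.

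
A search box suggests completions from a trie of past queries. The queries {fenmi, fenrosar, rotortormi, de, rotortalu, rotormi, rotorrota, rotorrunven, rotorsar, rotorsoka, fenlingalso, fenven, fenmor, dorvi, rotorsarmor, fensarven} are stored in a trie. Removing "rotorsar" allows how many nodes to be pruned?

0

After clearing the end-marker at "rotorsar", prune upward until reaching a node still needed by another word.
Every node on "rotorsar" is still needed (e.g. by "rotorsarmor"), so nothing is freed.
Nodes removed: 0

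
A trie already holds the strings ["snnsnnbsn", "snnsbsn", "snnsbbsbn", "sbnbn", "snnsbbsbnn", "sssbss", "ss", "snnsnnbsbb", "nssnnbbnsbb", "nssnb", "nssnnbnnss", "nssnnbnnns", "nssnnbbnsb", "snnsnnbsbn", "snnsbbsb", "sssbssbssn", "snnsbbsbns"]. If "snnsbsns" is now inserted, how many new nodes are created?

"snnsbsn" is already a path in the trie; the remaining "s" must be added.
So 8 − 7 = 1 new nodes.

1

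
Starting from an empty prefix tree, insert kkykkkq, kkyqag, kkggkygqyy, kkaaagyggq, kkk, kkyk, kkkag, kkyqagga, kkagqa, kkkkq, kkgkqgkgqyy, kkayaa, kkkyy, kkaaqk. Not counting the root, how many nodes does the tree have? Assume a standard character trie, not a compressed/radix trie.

Trace insertions, counting only characters that open a new branch:
  "kkykkkq" → 7 new (k, k, y, k, k, k, q)
  "kkyqag" → prefix "kky" already present; 3 new (q, a, g)
  "kkggkygqyy" → prefix "kk" already present; 8 new (g, g, k, y, g, q, y, y)
  "kkaaagyggq" → prefix "kk" already present; 8 new (a, a, a, g, y, g, g, q)
  "kkk" → prefix "kk" already present; 1 new (k)
  "kkyk" → prefix "kkyk" already present; 0 new (none)
  "kkkag" → prefix "kkk" already present; 2 new (a, g)
  "kkyqagga" → prefix "kkyqag" already present; 2 new (g, a)
  "kkagqa" → prefix "kka" already present; 3 new (g, q, a)
  "kkkkq" → prefix "kkk" already present; 2 new (k, q)
  "kkgkqgkgqyy" → prefix "kkg" already present; 8 new (k, q, g, k, g, q, y, y)
  "kkayaa" → prefix "kka" already present; 3 new (y, a, a)
  "kkkyy" → prefix "kkk" already present; 2 new (y, y)
  "kkaaqk" → prefix "kkaa" already present; 2 new (q, k)
Total nodes = 7 + 3 + 8 + 8 + 1 + 0 + 2 + 2 + 3 + 2 + 8 + 3 + 2 + 2 = 51

51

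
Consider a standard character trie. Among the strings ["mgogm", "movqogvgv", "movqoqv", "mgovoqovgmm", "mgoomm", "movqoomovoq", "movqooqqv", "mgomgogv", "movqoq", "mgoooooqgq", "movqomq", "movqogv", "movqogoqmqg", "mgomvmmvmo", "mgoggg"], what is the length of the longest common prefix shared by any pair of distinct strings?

Equivalently: take the maximum, over all pairs, of their longest common prefix length.
e.g. "movqogv" and "movqogvgv" share the prefix "movqogv" of length 7; no pair shares a longer one.
Longest shared-prefix length: 7

7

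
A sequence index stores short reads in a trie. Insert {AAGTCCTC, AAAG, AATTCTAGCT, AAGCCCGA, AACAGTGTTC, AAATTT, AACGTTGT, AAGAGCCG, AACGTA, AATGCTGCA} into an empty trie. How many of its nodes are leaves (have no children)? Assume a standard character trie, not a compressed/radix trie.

10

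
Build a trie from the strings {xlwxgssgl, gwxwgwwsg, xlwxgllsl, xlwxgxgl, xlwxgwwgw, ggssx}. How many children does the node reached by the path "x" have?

The children of the "x" node are the distinct next characters among strings starting with "x".
Characters that immediately follow "x" among the stored strings: {l}.
That node has 1 child edge.

1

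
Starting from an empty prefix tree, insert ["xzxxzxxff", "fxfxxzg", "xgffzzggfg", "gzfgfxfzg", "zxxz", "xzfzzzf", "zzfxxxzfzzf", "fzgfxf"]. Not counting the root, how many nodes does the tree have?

For each word, the new-node count is its length minus the longest prefix already in the trie:
  "xzxxzxxff" → 9 new (x, z, x, x, z, x, x, f, f)
  "fxfxxzg" → 7 new (f, x, f, x, x, z, g)
  "xgffzzggfg" → prefix "x" already present; 9 new (g, f, f, z, z, g, g, f, g)
  "gzfgfxfzg" → 9 new (g, z, f, g, f, x, f, z, g)
  "zxxz" → 4 new (z, x, x, z)
  "xzfzzzf" → prefix "xz" already present; 5 new (f, z, z, z, f)
  "zzfxxxzfzzf" → prefix "z" already present; 10 new (z, f, x, x, x, z, f, z, z, f)
  "fzgfxf" → prefix "f" already present; 5 new (z, g, f, x, f)
Total nodes = 9 + 7 + 9 + 9 + 4 + 5 + 10 + 5 = 58

58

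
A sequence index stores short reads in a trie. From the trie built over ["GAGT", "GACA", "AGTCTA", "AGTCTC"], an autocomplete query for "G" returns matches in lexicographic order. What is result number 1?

Words with prefix "G", in lexicographic order: "GACA", "GAGT"
Position 1: GACA

GACA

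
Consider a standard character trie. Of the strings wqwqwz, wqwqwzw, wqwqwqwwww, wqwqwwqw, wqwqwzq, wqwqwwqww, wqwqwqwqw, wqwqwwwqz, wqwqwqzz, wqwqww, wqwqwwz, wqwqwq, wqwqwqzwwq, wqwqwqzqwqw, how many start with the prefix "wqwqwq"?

Walk to "wqwqwq"; the words in its subtree are exactly those with that prefix.
Words under "wqwqwq": wqwqwq, wqwqwqwqw, wqwqwqwwww, wqwqwqzqwqw, wqwqwqzwwq, wqwqwqzz
Count: 6

6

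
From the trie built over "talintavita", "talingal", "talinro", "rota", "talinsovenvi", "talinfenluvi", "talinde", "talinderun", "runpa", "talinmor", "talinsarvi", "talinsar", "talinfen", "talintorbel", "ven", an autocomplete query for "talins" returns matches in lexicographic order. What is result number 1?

DFS of the "talins" subtree visits, in order: "talinsar", "talinsarvi", "talinsovenvi"
The 1st is talinsar.

talinsar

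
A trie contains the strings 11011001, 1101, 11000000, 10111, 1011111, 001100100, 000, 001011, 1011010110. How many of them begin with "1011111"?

Walk to "1011111"; the words in its subtree are exactly those with that prefix.
Words under "1011111": 1011111
Count: 1

1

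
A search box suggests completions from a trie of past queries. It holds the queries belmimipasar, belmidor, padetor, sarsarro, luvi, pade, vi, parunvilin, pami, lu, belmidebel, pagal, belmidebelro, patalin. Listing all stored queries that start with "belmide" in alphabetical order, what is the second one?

belmidebelro

Words with prefix "belmide", in lexicographic order: "belmidebel", "belmidebelro"
The 2nd is belmidebelro.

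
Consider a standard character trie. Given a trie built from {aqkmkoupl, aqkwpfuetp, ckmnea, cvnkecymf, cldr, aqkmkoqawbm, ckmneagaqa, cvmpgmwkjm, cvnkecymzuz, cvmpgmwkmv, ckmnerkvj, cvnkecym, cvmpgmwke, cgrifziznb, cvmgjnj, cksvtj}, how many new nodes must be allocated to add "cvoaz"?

3

The longest prefix of "cvoaz" already in the trie is "cv" (length 2).
Each of the 3 remaining characters creates one node.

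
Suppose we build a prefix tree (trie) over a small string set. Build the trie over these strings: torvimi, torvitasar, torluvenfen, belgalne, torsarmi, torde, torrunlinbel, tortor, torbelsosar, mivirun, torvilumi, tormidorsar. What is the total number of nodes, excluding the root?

74

Insert word by word; a character creates a node only if that edge doesn't already exist:
  "torvimi" → 7 new (t, o, r, v, i, m, i)
  "torvitasar" → prefix "torvi" already present; 5 new (t, a, s, a, r)
  "torluvenfen" → prefix "tor" already present; 8 new (l, u, v, e, n, f, e, n)
  "belgalne" → 8 new (b, e, l, g, a, l, n, e)
  "torsarmi" → prefix "tor" already present; 5 new (s, a, r, m, i)
  "torde" → prefix "tor" already present; 2 new (d, e)
  "torrunlinbel" → prefix "tor" already present; 9 new (r, u, n, l, i, n, b, e, l)
  "tortor" → prefix "tor" already present; 3 new (t, o, r)
  "torbelsosar" → prefix "tor" already present; 8 new (b, e, l, s, o, s, a, r)
  "mivirun" → 7 new (m, i, v, i, r, u, n)
  "torvilumi" → prefix "torvi" already present; 4 new (l, u, m, i)
  "tormidorsar" → prefix "tor" already present; 8 new (m, i, d, o, r, s, a, r)
Total nodes = 7 + 5 + 8 + 8 + 5 + 2 + 9 + 3 + 8 + 7 + 4 + 8 = 74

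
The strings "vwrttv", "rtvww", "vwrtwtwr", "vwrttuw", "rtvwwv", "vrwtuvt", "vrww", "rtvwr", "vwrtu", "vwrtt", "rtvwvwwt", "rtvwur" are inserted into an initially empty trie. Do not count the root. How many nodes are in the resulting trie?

Insert word by word; a character creates a node only if that edge doesn't already exist:
  "vwrttv" → 6 new (v, w, r, t, t, v)
  "rtvww" → 5 new (r, t, v, w, w)
  "vwrtwtwr" → prefix "vwrt" already present; 4 new (w, t, w, r)
  "vwrttuw" → prefix "vwrtt" already present; 2 new (u, w)
  "rtvwwv" → prefix "rtvww" already present; 1 new (v)
  "vrwtuvt" → prefix "v" already present; 6 new (r, w, t, u, v, t)
  "vrww" → prefix "vrw" already present; 1 new (w)
  "rtvwr" → prefix "rtvw" already present; 1 new (r)
  "vwrtu" → prefix "vwrt" already present; 1 new (u)
  "vwrtt" → prefix "vwrtt" already present; 0 new (none)
  "rtvwvwwt" → prefix "rtvw" already present; 4 new (v, w, w, t)
  "rtvwur" → prefix "rtvw" already present; 2 new (u, r)
Total nodes = 6 + 5 + 4 + 2 + 1 + 6 + 1 + 1 + 1 + 0 + 4 + 2 = 33

33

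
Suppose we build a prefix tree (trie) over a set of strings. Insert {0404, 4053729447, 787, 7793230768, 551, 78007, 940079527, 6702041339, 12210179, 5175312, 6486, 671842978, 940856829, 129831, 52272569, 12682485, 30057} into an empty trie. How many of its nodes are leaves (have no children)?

Leaves are exactly the stored words that no other stored word extends.
Those words: "0404", "12210179", "12682485", "129831", "30057", "4053729447", "5175312", "52272569", "551", "6486", "6702041339", "671842978", "7793230768", "78007", "787", "940079527", "940856829"
Leaf count: 17

17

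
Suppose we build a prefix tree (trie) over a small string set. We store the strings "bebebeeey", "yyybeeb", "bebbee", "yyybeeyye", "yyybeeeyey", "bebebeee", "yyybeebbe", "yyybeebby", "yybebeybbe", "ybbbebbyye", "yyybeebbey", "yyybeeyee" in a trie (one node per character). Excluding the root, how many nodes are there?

49

Trace insertions, counting only characters that open a new branch:
  "bebebeeey" → 9 new (b, e, b, e, b, e, e, e, y)
  "yyybeeb" → 7 new (y, y, y, b, e, e, b)
  "bebbee" → prefix "beb" already present; 3 new (b, e, e)
  "yyybeeyye" → prefix "yyybee" already present; 3 new (y, y, e)
  "yyybeeeyey" → prefix "yyybee" already present; 4 new (e, y, e, y)
  "bebebeee" → prefix "bebebeee" already present; 0 new (none)
  "yyybeebbe" → prefix "yyybeeb" already present; 2 new (b, e)
  "yyybeebby" → prefix "yyybeebb" already present; 1 new (y)
  "yybebeybbe" → prefix "yy" already present; 8 new (b, e, b, e, y, b, b, e)
  "ybbbebbyye" → prefix "y" already present; 9 new (b, b, b, e, b, b, y, y, e)
  "yyybeebbey" → prefix "yyybeebbe" already present; 1 new (y)
  "yyybeeyee" → prefix "yyybeey" already present; 2 new (e, e)
Total nodes = 9 + 7 + 3 + 3 + 4 + 0 + 2 + 1 + 8 + 9 + 1 + 2 = 49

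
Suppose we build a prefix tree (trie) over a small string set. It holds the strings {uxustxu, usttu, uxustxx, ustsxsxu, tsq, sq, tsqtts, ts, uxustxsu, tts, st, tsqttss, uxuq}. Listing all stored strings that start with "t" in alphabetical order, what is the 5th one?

Filter for "t…" and sort: "ts", "tsq", "tsqtts", "tsqttss", "tts"
Position 5: tts

tts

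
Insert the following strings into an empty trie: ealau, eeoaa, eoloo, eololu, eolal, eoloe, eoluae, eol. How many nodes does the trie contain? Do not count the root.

21

Insert word by word; a character creates a node only if that edge doesn't already exist:
  "ealau" → 5 new (e, a, l, a, u)
  "eeoaa" → prefix "e" already present; 4 new (e, o, a, a)
  "eoloo" → prefix "e" already present; 4 new (o, l, o, o)
  "eololu" → prefix "eolo" already present; 2 new (l, u)
  "eolal" → prefix "eol" already present; 2 new (a, l)
  "eoloe" → prefix "eolo" already present; 1 new (e)
  "eoluae" → prefix "eol" already present; 3 new (u, a, e)
  "eol" → prefix "eol" already present; 0 new (none)
Total nodes = 5 + 4 + 4 + 2 + 2 + 1 + 3 + 0 = 21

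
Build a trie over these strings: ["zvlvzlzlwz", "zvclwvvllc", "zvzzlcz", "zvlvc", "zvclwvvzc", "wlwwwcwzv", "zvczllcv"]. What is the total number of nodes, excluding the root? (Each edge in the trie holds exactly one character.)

40

Count nodes per top-level branch (shared prefixes stored once):
  'w'-branch (wlwwwcwzv): 9 nodes
  'z'-branch (zvclwvvllc, zvclwvvzc, zvczllcv, zvlvc, zvlvzlzlwz, zvzzlcz): 31 nodes
Sum: 40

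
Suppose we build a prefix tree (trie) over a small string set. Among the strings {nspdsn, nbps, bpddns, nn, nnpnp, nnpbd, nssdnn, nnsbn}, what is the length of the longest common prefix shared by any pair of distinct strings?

Look for the deepest trie node that still has at least two words in its subtree.
e.g. "nnpbd" and "nnpnp" share the prefix "nnp" of length 3; no pair shares a longer one.
Longest shared-prefix length: 3

3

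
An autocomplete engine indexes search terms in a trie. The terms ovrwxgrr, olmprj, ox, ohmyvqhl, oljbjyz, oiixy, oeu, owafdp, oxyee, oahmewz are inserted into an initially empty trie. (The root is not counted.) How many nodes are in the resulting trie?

46

Trace insertions, counting only characters that open a new branch:
  "ovrwxgrr" → 8 new (o, v, r, w, x, g, r, r)
  "olmprj" → prefix "o" already present; 5 new (l, m, p, r, j)
  "ox" → prefix "o" already present; 1 new (x)
  "ohmyvqhl" → prefix "o" already present; 7 new (h, m, y, v, q, h, l)
  "oljbjyz" → prefix "ol" already present; 5 new (j, b, j, y, z)
  "oiixy" → prefix "o" already present; 4 new (i, i, x, y)
  "oeu" → prefix "o" already present; 2 new (e, u)
  "owafdp" → prefix "o" already present; 5 new (w, a, f, d, p)
  "oxyee" → prefix "ox" already present; 3 new (y, e, e)
  "oahmewz" → prefix "o" already present; 6 new (a, h, m, e, w, z)
Total nodes = 8 + 5 + 1 + 7 + 5 + 4 + 2 + 5 + 3 + 6 = 46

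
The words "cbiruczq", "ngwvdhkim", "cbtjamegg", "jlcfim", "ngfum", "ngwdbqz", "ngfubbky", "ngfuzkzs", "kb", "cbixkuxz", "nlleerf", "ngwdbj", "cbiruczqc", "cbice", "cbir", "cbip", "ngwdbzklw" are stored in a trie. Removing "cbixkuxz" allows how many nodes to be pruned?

After clearing the end-marker at "cbixkuxz", prune upward until reaching a node still needed by another word.
The suffix "xkuxz" (5 nodes) is used only by "cbixkuxz"; the node for "cbi" still has the child "r", so pruning stops there.
Nodes removed: 5

5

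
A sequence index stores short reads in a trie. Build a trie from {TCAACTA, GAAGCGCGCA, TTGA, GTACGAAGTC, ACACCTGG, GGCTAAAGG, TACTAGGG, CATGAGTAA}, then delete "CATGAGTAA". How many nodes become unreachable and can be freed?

9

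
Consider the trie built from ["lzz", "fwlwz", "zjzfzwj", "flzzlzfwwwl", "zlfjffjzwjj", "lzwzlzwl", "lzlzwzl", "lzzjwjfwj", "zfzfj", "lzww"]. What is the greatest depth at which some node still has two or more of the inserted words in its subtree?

3

Look for the deepest trie node that still has at least two words in its subtree.
"lzww" and "lzwzlzwl" agree on "lzw" (3 characters) before diverging; nothing deeper is shared.
Longest shared-prefix length: 3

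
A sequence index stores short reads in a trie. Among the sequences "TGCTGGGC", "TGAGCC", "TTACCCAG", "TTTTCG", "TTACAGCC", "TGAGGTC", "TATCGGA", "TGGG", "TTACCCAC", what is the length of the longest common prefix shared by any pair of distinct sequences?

7

The deepest shared node is where two words last agree before diverging.
e.g. "TTACCCAC" and "TTACCCAG" share the prefix "TTACCCA" of length 7; no pair shares a longer one.
Longest shared-prefix length: 7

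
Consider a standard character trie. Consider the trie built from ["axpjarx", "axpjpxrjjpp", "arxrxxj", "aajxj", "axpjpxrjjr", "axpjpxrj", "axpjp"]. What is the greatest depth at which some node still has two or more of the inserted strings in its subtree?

9

Equivalently: take the maximum, over all pairs, of their longest common prefix length.
e.g. "axpjpxrjjpp" and "axpjpxrjjr" share the prefix "axpjpxrjj" of length 9; no pair shares a longer one.
Longest shared-prefix length: 9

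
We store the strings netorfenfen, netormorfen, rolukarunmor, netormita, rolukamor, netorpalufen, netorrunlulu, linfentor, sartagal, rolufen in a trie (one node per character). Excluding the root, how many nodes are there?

69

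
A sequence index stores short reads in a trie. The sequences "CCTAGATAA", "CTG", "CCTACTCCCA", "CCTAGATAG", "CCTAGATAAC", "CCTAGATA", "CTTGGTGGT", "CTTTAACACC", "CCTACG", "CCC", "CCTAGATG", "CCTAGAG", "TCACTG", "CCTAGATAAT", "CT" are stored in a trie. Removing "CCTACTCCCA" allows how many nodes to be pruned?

Walk "CCTACTCCCA" from the leaf back toward the root, removing each node that no remaining word uses.
The suffix "TCCCA" (5 nodes) is used only by "CCTACTCCCA"; the node for "CCTAC" still has the child "G", so pruning stops there.
Nodes removed: 5

5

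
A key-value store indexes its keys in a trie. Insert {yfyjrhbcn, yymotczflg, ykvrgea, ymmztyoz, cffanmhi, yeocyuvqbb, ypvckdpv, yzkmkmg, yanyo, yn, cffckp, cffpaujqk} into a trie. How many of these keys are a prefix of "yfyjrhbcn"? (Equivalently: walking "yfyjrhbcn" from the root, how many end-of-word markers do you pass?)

Walk "yfyjrhbcn" from the root; an end-of-word marker is hit whenever a stored word is a prefix of "yfyjrhbcn".
Prefixes of the query that are stored words: "yfyjrhbcn"
Count: 1

1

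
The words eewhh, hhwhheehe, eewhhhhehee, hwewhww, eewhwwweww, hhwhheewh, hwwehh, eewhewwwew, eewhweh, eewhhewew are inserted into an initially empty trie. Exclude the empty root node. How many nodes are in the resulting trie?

50

Trace insertions, counting only characters that open a new branch:
  "eewhh" → 5 new (e, e, w, h, h)
  "hhwhheehe" → 9 new (h, h, w, h, h, e, e, h, e)
  "eewhhhhehee" → prefix "eewhh" already present; 6 new (h, h, e, h, e, e)
  "hwewhww" → prefix "h" already present; 6 new (w, e, w, h, w, w)
  "eewhwwweww" → prefix "eewh" already present; 6 new (w, w, w, e, w, w)
  "hhwhheewh" → prefix "hhwhhee" already present; 2 new (w, h)
  "hwwehh" → prefix "hw" already present; 4 new (w, e, h, h)
  "eewhewwwew" → prefix "eewh" already present; 6 new (e, w, w, w, e, w)
  "eewhweh" → prefix "eewhw" already present; 2 new (e, h)
  "eewhhewew" → prefix "eewhh" already present; 4 new (e, w, e, w)
Total nodes = 5 + 9 + 6 + 6 + 6 + 2 + 4 + 6 + 2 + 4 = 50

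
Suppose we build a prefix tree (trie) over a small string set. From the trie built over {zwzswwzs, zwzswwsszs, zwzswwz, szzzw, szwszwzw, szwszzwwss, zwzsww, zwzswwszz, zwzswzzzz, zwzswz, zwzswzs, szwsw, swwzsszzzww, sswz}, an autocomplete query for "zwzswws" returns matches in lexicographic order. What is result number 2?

DFS of the "zwzswws" subtree visits, in order: "zwzswwsszs", "zwzswwszz"
Position 2: zwzswwszz

zwzswwszz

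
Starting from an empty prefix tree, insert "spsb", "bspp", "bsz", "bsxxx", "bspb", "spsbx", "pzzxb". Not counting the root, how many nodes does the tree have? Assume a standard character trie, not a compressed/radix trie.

Count nodes per top-level branch (shared prefixes stored once):
  'b'-branch (bspb, bspp, bsxxx, bsz): 9 nodes
  'p'-branch (pzzxb): 5 nodes
  's'-branch (spsb, spsbx): 5 nodes
Sum: 19

19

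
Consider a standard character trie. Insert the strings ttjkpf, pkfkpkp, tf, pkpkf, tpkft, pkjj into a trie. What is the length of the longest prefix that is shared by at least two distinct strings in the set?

2

Equivalently: take the maximum, over all pairs, of their longest common prefix length.
e.g. "pkfkpkp" and "pkjj" share the prefix "pk" of length 2; no pair shares a longer one.
Longest shared-prefix length: 2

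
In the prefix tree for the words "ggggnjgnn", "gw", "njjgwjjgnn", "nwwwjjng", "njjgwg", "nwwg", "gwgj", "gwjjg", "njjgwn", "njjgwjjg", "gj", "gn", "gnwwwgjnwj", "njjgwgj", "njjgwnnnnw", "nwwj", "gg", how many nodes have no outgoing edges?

11

A leaf is a node with no children — equivalently, the end of a word that is not a proper prefix of any other stored word.
Those words: "ggggnjgnn", "gj", "gnwwwgjnwj", "gwgj", "gwjjg", "njjgwgj", "njjgwjjgnn", "njjgwnnnnw", "nwwg", "nwwj", "nwwwjjng"
Leaf count: 11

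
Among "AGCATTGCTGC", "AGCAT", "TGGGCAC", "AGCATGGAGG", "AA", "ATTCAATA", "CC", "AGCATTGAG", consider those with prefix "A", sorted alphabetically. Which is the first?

AA

Filter for "A…" and sort: "AA", "AGCAT", "AGCATGGAGG", "AGCATTGAG", "AGCATTGCTGC", "ATTCAATA"
The 1st is AA.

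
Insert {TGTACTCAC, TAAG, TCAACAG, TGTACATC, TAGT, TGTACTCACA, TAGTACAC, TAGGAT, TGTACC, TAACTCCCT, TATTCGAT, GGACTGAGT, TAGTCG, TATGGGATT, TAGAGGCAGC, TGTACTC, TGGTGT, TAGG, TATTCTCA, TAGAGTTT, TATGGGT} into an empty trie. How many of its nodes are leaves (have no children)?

Leaves are exactly the stored words that no other stored word extends.
Those words: "GGACTGAGT", "TAACTCCCT", "TAAG", "TAGAGGCAGC", "TAGAGTTT", "TAGGAT", "TAGTACAC", "TAGTCG", "TATGGGATT", "TATGGGT", "TATTCGAT", "TATTCTCA", "TCAACAG", "TGGTGT", "TGTACATC", "TGTACC", "TGTACTCACA"
Leaf count: 17

17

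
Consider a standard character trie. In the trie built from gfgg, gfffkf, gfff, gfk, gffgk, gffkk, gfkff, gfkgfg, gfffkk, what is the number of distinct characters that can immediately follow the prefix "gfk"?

2

The children of the "gfk" node are the distinct next characters among strings starting with "gfk".
Distinct next characters after "gfk": f, g.
That node has 2 child edges.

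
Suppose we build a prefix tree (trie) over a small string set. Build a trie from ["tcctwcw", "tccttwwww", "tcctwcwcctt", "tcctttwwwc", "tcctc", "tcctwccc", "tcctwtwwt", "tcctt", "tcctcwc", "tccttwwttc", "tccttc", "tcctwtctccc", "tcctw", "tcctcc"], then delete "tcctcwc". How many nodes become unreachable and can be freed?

Walk "tcctcwc" from the leaf back toward the root, removing each node that no remaining word uses.
The suffix "wc" (2 nodes) is used only by "tcctcwc"; the node for "tcctc" still has the child "c", so pruning stops there.
Nodes removed: 2

2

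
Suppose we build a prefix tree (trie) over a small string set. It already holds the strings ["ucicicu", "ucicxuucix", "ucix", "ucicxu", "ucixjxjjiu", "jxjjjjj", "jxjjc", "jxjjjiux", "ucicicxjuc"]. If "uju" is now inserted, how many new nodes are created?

The longest prefix of "uju" already in the trie is "u" (length 1).
So 3 − 1 = 2 new nodes.

2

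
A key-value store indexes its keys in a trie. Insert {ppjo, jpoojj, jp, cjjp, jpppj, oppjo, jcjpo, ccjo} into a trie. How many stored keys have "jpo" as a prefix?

Filter for entries beginning with "jpo":
Matches: "jpoojj"
Count: 1

1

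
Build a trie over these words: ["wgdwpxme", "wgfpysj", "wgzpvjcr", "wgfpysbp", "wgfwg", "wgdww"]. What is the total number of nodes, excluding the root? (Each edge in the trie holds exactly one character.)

24

For each word, the new-node count is its length minus the longest prefix already in the trie:
  "wgdwpxme" → 8 new (w, g, d, w, p, x, m, e)
  "wgfpysj" → prefix "wg" already present; 5 new (f, p, y, s, j)
  "wgzpvjcr" → prefix "wg" already present; 6 new (z, p, v, j, c, r)
  "wgfpysbp" → prefix "wgfpys" already present; 2 new (b, p)
  "wgfwg" → prefix "wgf" already present; 2 new (w, g)
  "wgdww" → prefix "wgdw" already present; 1 new (w)
Total nodes = 8 + 5 + 6 + 2 + 2 + 1 = 24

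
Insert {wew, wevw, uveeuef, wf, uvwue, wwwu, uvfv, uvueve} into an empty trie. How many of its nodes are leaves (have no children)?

Leaves are exactly the stored words that no other stored word extends.
Those words: "uveeuef", "uvfv", "uvueve", "uvwue", "wevw", "wew", "wf", "wwwu"
Leaf count: 8

8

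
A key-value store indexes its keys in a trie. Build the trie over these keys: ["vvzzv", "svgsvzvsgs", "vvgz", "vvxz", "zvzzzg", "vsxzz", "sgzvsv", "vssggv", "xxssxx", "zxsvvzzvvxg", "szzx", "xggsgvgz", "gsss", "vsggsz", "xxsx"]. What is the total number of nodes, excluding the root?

Trace insertions, counting only characters that open a new branch:
  "vvzzv" → 5 new (v, v, z, z, v)
  "svgsvzvsgs" → 10 new (s, v, g, s, v, z, v, s, g, s)
  "vvgz" → prefix "vv" already present; 2 new (g, z)
  "vvxz" → prefix "vv" already present; 2 new (x, z)
  "zvzzzg" → 6 new (z, v, z, z, z, g)
  "vsxzz" → prefix "v" already present; 4 new (s, x, z, z)
  "sgzvsv" → prefix "s" already present; 5 new (g, z, v, s, v)
  "vssggv" → prefix "vs" already present; 4 new (s, g, g, v)
  "xxssxx" → 6 new (x, x, s, s, x, x)
  "zxsvvzzvvxg" → prefix "z" already present; 10 new (x, s, v, v, z, z, v, v, x, g)
  "szzx" → prefix "s" already present; 3 new (z, z, x)
  "xggsgvgz" → prefix "x" already present; 7 new (g, g, s, g, v, g, z)
  "gsss" → 4 new (g, s, s, s)
  "vsggsz" → prefix "vs" already present; 4 new (g, g, s, z)
  "xxsx" → prefix "xxs" already present; 1 new (x)
Total nodes = 5 + 10 + 2 + 2 + 6 + 4 + 5 + 4 + 6 + 10 + 3 + 7 + 4 + 4 + 1 = 73

73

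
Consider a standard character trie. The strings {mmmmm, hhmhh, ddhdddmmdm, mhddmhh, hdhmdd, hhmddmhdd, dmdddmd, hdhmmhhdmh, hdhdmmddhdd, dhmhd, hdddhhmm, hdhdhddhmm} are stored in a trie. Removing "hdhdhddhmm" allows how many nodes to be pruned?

6

Walk "hdhdhddhmm" from the leaf back toward the root, removing each node that no remaining word uses.
The suffix "hddhmm" (6 nodes) is used only by "hdhdhddhmm"; the node for "hdhd" still has the child "m", so pruning stops there.
Nodes removed: 6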